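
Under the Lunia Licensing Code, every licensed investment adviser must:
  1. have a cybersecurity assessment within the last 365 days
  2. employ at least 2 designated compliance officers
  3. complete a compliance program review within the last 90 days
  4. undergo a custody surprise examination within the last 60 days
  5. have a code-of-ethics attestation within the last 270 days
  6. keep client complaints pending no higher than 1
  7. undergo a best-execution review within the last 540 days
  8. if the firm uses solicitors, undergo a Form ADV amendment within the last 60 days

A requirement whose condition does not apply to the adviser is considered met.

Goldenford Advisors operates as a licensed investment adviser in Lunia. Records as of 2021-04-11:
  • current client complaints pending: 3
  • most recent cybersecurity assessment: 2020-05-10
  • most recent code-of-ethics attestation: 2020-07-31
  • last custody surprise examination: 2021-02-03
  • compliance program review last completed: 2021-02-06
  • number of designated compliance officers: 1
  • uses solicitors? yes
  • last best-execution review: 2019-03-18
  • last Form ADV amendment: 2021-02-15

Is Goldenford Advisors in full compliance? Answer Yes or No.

1. cybersecurity assessment 336 days ago vs limit 365 → met
2. designated compliance officers 1 < 2 → not met
3. compliance program review 64 days ago vs limit 90 → met
4. custody surprise examination 67 days ago vs limit 60 → not met
5. code-of-ethics attestation 254 days ago vs limit 270 → met
6. client complaints pending 3 > 1 → not met
7. best-execution review 755 days ago vs limit 540 → not met
8. condition 'uses solicitors' holds; Form ADV amendment 55 days ago vs limit 60 → met
Not met: 2, 4, 6, 7

No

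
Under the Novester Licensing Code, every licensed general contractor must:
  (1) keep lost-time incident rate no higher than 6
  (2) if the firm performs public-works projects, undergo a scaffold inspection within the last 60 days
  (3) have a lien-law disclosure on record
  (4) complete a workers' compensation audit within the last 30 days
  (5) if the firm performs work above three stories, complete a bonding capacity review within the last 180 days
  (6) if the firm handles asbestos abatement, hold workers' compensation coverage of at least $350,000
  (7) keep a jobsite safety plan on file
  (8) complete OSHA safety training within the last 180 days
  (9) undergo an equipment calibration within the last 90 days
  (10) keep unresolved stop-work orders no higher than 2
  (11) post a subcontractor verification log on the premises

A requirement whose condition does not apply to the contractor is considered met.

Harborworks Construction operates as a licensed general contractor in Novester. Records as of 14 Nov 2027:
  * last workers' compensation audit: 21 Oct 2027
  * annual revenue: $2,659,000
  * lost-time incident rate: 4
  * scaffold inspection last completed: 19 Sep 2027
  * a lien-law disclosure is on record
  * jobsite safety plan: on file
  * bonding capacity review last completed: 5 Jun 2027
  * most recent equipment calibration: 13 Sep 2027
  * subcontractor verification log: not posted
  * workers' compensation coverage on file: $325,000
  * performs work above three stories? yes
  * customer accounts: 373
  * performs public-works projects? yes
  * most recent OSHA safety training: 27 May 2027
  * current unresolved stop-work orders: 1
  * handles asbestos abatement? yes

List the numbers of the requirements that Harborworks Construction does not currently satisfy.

1. lost-time incident rate 4 ≤ 6 → met
2. condition 'performs public-works projects' holds; scaffold inspection 56 days ago vs limit 60 → met
3. lien-law disclosure present → met
4. workers' compensation audit 24 days ago vs limit 30 → met
5. condition 'performs work above three stories' holds; bonding capacity review 162 days ago vs limit 180 → met
6. condition 'handles asbestos abatement' holds; workers' compensation coverage $325,000 < $350,000 → not met
7. jobsite safety plan present → met
8. OSHA safety training 171 days ago vs limit 180 → met
9. equipment calibration 62 days ago vs limit 90 → met
10. unresolved stop-work orders 1 ≤ 2 → met
11. subcontractor verification log absent → not met
Not met: 6, 11

6, 11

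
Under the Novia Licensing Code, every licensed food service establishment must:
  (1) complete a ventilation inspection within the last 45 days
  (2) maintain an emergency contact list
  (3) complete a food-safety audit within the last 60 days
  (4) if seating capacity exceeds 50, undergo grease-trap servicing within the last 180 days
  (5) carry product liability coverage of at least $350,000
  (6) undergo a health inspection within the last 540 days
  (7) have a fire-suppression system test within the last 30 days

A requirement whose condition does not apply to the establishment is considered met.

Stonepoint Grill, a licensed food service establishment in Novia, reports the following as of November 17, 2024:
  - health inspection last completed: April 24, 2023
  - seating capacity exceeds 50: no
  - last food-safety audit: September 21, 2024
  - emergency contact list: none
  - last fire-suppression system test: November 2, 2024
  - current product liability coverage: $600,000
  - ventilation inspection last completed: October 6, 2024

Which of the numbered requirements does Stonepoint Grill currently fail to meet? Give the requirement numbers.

1. ventilation inspection 42 days ago vs limit 45 → met
2. emergency contact list absent → not met
3. food-safety audit 57 days ago vs limit 60 → met
4. condition 'seating capacity exceeds 50' does not hold → requirement n/a → met
5. product liability coverage $600,000 ≥ $350,000 → met
6. health inspection 573 days ago vs limit 540 → not met
7. fire-suppression system test 15 days ago vs limit 30 → met
Not met: 2, 6

2, 6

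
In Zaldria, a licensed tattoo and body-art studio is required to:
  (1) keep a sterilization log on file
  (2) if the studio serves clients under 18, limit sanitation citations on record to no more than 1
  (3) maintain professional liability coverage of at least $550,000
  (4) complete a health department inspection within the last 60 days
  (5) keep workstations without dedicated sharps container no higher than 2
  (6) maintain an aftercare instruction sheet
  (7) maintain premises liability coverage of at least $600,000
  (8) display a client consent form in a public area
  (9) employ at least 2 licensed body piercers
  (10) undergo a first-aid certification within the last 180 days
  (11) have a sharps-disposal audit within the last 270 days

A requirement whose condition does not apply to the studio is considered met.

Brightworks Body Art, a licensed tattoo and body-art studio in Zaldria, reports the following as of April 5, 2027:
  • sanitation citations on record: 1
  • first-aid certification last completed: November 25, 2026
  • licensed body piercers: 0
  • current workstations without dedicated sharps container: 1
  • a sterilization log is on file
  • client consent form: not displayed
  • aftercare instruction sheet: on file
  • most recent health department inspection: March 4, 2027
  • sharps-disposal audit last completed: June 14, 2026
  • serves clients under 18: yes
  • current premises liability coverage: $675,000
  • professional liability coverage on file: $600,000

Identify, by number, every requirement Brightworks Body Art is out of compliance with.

1. sterilization log present → met
2. condition 'serves clients under 18' holds; sanitation citations on record 1 ≤ 1 → met
3. professional liability coverage $600,000 ≥ $550,000 → met
4. health department inspection 32 days ago vs limit 60 → met
5. workstations without dedicated sharps container 1 ≤ 2 → met
6. aftercare instruction sheet present → met
7. premises liability coverage $675,000 ≥ $600,000 → met
8. client consent form absent → not met
9. licensed body piercers 0 < 2 → not met
10. first-aid certification 131 days ago vs limit 180 → met
11. sharps-disposal audit 295 days ago vs limit 270 → not met
Not met: 8, 9, 11

8, 9, 11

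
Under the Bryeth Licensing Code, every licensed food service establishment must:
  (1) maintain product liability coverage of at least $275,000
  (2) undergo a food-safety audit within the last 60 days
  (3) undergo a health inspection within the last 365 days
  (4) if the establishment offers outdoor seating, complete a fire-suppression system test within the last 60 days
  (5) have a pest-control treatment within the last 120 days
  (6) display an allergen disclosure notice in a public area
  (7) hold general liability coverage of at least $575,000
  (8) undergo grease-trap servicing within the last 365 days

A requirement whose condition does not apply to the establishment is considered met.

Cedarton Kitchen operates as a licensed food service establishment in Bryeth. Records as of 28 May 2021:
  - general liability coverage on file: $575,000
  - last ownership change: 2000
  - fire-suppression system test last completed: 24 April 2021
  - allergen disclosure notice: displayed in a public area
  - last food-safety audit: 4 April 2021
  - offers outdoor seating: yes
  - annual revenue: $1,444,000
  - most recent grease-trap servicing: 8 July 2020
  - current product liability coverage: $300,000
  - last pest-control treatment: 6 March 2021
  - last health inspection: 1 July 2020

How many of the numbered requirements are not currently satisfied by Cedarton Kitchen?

1. product liability coverage $300,000 ≥ $275,000 → met
2. food-safety audit 54 days ago vs limit 60 → met
3. health inspection 331 days ago vs limit 365 → met
4. condition 'offers outdoor seating' holds; fire-suppression system test 34 days ago vs limit 60 → met
5. pest-control treatment 83 days ago vs limit 120 → met
6. allergen disclosure notice present → met
7. general liability coverage $575,000 ≥ $575,000 → met
8. grease-trap servicing 324 days ago vs limit 365 → met
Not met: 0 of 8

0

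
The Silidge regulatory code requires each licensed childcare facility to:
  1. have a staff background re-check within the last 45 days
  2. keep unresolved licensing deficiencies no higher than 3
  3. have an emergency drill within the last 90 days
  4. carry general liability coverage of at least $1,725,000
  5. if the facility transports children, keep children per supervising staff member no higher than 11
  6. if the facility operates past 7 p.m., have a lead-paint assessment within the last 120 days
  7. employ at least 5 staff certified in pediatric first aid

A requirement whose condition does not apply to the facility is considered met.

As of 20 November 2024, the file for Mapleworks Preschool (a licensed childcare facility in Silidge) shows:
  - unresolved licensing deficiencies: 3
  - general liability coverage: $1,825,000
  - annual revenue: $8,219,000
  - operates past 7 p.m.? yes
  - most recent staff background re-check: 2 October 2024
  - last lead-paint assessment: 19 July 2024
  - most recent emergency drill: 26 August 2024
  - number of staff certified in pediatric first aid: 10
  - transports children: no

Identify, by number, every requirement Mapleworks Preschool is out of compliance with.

1. staff background re-check 49 days ago vs limit 45 → not met
2. unresolved licensing deficiencies 3 ≤ 3 → met
3. emergency drill 86 days ago vs limit 90 → met
4. general liability coverage $1,825,000 ≥ $1,725,000 → met
5. condition 'transports children' does not hold → requirement n/a → met
6. condition 'operates past 7 p.m.' holds; lead-paint assessment 124 days ago vs limit 120 → not met
7. staff certified in pediatric first aid 10 ≥ 5 → met
Not met: 1, 6

1, 6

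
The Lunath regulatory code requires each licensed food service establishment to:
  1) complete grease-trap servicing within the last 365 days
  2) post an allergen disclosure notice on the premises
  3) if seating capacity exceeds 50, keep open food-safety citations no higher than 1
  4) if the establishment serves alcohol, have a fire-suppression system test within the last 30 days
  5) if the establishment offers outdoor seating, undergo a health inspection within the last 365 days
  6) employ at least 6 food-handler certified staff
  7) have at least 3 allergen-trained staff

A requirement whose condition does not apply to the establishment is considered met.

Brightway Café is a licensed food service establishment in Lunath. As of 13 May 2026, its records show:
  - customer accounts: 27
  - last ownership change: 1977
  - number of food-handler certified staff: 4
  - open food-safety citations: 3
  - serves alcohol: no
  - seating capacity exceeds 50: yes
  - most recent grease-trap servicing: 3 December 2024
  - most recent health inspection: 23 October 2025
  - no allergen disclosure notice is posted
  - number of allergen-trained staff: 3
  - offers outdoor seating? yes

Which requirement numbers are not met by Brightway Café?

1, 2, 3, 6

1. grease-trap servicing 526 days ago vs limit 365 → not met
2. allergen disclosure notice absent → not met
3. condition 'seating capacity exceeds 50' holds; open food-safety citations 3 > 1 → not met
4. condition 'serves alcohol' does not hold → requirement n/a → met
5. condition 'offers outdoor seating' holds; health inspection 202 days ago vs limit 365 → met
6. food-handler certified staff 4 < 6 → not met
7. allergen-trained staff 3 ≥ 3 → met
Not met: 1, 2, 3, 6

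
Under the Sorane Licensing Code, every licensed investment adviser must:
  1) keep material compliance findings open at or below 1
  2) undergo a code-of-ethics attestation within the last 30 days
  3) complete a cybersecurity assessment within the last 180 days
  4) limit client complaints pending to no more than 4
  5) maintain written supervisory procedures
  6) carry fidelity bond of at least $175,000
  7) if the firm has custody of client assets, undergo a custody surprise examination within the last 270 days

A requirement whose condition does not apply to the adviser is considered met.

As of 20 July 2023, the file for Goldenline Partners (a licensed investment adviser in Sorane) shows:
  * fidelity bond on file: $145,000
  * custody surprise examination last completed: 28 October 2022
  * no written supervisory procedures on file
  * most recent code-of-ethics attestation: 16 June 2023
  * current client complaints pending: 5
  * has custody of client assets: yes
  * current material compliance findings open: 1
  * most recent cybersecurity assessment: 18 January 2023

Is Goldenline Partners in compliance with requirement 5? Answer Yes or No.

5. written supervisory procedures absent → not met

No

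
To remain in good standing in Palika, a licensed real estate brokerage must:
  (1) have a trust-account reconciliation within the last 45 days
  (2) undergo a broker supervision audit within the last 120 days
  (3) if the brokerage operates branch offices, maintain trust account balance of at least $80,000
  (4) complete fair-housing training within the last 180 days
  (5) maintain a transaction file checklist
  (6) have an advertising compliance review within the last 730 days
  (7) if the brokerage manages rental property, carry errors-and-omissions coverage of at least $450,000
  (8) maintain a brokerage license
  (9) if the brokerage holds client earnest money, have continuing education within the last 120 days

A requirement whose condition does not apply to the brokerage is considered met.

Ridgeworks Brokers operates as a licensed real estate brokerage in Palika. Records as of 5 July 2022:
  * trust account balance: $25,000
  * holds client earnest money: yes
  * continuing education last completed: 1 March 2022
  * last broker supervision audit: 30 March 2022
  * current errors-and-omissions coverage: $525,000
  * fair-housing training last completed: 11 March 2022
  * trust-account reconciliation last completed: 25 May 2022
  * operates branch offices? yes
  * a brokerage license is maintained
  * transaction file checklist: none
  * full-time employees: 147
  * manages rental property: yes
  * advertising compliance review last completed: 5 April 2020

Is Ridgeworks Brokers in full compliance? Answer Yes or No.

1. trust-account reconciliation 41 days ago vs limit 45 → met
2. broker supervision audit 97 days ago vs limit 120 → met
3. condition 'operates branch offices' holds; trust account balance $25,000 < $80,000 → not met
4. fair-housing training 116 days ago vs limit 180 → met
5. transaction file checklist absent → not met
6. advertising compliance review 821 days ago vs limit 730 → not met
7. condition 'manages rental property' holds; errors-and-omissions coverage $525,000 ≥ $450,000 → met
8. brokerage license present → met
9. condition 'holds client earnest money' holds; continuing education 126 days ago vs limit 120 → not met
Not met: 3, 5, 6, 9

No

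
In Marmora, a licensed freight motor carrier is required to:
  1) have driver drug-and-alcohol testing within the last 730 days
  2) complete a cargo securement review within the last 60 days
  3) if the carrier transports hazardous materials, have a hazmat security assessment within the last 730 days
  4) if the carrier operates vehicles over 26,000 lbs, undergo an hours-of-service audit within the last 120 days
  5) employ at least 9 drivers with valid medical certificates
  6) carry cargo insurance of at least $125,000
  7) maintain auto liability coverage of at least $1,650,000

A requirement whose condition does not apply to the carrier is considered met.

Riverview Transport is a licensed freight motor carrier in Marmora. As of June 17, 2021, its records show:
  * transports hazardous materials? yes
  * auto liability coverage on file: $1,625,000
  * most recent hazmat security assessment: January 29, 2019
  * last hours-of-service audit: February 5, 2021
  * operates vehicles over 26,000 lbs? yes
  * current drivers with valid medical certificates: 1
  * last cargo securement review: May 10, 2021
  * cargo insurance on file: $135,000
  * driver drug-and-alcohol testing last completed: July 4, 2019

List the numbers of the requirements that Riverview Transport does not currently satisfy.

3, 4, 5, 7

1. driver drug-and-alcohol testing 714 days ago vs limit 730 → met
2. cargo securement review 38 days ago vs limit 60 → met
3. condition 'transports hazardous materials' holds; hazmat security assessment 870 days ago vs limit 730 → not met
4. condition 'operates vehicles over 26,000 lbs' holds; hours-of-service audit 132 days ago vs limit 120 → not met
5. drivers with valid medical certificates 1 < 9 → not met
6. cargo insurance $135,000 ≥ $125,000 → met
7. auto liability coverage $1,625,000 < $1,650,000 → not met
Not met: 3, 4, 5, 7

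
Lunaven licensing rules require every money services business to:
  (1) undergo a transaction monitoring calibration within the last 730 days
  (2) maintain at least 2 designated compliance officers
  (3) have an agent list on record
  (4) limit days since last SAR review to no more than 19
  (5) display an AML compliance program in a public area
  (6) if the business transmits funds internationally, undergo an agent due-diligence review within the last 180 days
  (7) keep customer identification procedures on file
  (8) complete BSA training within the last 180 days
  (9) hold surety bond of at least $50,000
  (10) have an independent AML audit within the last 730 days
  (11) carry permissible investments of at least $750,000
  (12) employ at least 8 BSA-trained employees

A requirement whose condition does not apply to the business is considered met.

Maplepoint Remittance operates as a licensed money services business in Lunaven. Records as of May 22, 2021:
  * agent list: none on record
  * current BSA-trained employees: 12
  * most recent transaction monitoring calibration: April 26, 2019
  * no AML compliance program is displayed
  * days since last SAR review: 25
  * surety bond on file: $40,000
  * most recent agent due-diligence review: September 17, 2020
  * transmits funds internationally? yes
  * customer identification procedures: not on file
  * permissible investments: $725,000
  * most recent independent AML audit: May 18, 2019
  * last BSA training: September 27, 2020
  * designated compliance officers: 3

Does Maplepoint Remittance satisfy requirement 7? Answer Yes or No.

No

7. customer identification procedures absent → not met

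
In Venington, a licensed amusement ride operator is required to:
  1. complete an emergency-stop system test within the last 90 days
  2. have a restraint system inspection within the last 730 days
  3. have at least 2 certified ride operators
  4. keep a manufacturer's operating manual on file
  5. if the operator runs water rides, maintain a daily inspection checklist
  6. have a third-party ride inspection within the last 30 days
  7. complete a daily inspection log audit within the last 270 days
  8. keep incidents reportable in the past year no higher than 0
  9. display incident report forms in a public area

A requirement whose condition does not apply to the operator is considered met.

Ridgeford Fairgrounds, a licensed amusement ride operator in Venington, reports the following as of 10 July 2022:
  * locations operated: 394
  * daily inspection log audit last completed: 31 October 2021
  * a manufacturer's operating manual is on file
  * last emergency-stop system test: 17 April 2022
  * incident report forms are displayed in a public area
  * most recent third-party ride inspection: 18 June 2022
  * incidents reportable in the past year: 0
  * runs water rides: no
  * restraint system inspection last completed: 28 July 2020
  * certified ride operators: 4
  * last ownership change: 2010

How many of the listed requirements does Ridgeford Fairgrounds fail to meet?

0

1. emergency-stop system test 84 days ago vs limit 90 → met
2. restraint system inspection 712 days ago vs limit 730 → met
3. certified ride operators 4 ≥ 2 → met
4. manufacturer's operating manual present → met
5. condition 'runs water rides' does not hold → requirement n/a → met
6. third-party ride inspection 22 days ago vs limit 30 → met
7. daily inspection log audit 252 days ago vs limit 270 → met
8. incidents reportable in the past year 0 ≤ 0 → met
9. incident report forms present → met
Not met: 0 of 9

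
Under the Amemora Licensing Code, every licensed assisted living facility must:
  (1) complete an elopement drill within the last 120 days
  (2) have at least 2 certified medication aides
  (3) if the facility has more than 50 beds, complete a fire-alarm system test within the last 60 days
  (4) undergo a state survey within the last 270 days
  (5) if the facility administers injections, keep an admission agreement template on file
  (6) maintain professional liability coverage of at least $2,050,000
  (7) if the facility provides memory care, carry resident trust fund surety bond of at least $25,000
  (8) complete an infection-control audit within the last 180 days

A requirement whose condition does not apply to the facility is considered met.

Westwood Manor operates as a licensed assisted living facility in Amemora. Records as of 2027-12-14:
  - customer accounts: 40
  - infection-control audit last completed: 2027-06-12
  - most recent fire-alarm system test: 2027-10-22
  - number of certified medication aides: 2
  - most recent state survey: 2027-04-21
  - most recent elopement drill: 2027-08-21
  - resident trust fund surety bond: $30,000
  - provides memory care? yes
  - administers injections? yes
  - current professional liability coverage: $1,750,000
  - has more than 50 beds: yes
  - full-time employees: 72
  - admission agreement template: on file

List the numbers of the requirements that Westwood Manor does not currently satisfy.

6, 8

1. elopement drill 115 days ago vs limit 120 → met
2. certified medication aides 2 ≥ 2 → met
3. condition 'has more than 50 beds' holds; fire-alarm system test 53 days ago vs limit 60 → met
4. state survey 237 days ago vs limit 270 → met
5. condition 'administers injections' holds; admission agreement template present → met
6. professional liability coverage $1,750,000 < $2,050,000 → not met
7. condition 'provides memory care' holds; resident trust fund surety bond $30,000 ≥ $25,000 → met
8. infection-control audit 185 days ago vs limit 180 → not met
Not met: 6, 8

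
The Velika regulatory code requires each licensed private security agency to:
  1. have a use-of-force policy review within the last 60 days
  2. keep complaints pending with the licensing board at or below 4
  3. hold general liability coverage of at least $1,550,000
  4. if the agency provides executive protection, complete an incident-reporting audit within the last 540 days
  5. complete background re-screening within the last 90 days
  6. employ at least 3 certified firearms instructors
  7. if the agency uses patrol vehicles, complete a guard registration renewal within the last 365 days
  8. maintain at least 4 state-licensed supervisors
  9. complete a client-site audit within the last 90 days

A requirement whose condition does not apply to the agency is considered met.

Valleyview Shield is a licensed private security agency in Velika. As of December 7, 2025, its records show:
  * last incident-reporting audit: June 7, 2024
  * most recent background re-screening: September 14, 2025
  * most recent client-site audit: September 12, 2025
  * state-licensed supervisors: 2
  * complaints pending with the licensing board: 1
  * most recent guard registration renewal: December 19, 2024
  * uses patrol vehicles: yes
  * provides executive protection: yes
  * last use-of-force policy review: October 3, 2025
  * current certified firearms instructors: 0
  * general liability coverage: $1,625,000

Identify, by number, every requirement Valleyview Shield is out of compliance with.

1, 4, 6, 8

1. use-of-force policy review 65 days ago vs limit 60 → not met
2. complaints pending with the licensing board 1 ≤ 4 → met
3. general liability coverage $1,625,000 ≥ $1,550,000 → met
4. condition 'provides executive protection' holds; incident-reporting audit 548 days ago vs limit 540 → not met
5. background re-screening 84 days ago vs limit 90 → met
6. certified firearms instructors 0 < 3 → not met
7. condition 'uses patrol vehicles' holds; guard registration renewal 353 days ago vs limit 365 → met
8. state-licensed supervisors 2 < 4 → not met
9. client-site audit 86 days ago vs limit 90 → met
Not met: 1, 4, 6, 8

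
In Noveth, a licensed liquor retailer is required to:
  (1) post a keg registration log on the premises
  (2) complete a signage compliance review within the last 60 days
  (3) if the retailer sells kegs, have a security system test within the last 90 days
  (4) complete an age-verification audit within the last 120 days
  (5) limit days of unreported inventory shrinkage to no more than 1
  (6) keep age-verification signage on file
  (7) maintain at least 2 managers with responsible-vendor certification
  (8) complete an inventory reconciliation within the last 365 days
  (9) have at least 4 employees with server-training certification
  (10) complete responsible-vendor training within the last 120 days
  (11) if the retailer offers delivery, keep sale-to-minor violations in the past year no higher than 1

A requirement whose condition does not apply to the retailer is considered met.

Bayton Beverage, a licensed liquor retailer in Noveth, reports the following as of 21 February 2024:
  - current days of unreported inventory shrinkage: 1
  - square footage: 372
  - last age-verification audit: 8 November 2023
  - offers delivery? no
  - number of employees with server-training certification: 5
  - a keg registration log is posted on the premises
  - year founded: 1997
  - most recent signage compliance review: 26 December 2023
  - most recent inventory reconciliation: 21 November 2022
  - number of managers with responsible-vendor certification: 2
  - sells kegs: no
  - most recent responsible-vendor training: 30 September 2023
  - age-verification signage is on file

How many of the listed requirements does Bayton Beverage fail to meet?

1. keg registration log present → met
2. signage compliance review 57 days ago vs limit 60 → met
3. condition 'sells kegs' does not hold → requirement n/a → met
4. age-verification audit 105 days ago vs limit 120 → met
5. days of unreported inventory shrinkage 1 ≤ 1 → met
6. age-verification signage present → met
7. managers with responsible-vendor certification 2 ≥ 2 → met
8. inventory reconciliation 457 days ago vs limit 365 → not met
9. employees with server-training certification 5 ≥ 4 → met
10. responsible-vendor training 144 days ago vs limit 120 → not met
11. condition 'offers delivery' does not hold → requirement n/a → met
Not met: 2 of 11

2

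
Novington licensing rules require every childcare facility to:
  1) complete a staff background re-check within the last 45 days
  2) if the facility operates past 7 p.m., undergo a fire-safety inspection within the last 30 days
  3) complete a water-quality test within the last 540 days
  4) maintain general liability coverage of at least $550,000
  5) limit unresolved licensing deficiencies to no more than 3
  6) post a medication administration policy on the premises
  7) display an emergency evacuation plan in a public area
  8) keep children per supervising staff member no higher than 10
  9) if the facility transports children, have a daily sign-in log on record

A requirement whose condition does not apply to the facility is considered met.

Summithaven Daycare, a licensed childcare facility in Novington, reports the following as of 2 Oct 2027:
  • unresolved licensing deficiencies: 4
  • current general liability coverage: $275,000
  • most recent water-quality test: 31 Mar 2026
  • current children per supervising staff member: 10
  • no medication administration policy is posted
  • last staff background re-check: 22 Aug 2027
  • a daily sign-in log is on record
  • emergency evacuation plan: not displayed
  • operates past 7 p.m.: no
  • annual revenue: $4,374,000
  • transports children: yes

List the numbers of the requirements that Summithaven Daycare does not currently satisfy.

3, 4, 5, 6, 7

1. staff background re-check 41 days ago vs limit 45 → met
2. condition 'operates past 7 p.m.' does not hold → requirement n/a → met
3. water-quality test 550 days ago vs limit 540 → not met
4. general liability coverage $275,000 < $550,000 → not met
5. unresolved licensing deficiencies 4 > 3 → not met
6. medication administration policy absent → not met
7. emergency evacuation plan absent → not met
8. children per supervising staff member 10 ≤ 10 → met
9. condition 'transports children' holds; daily sign-in log present → met
Not met: 3, 4, 5, 6, 7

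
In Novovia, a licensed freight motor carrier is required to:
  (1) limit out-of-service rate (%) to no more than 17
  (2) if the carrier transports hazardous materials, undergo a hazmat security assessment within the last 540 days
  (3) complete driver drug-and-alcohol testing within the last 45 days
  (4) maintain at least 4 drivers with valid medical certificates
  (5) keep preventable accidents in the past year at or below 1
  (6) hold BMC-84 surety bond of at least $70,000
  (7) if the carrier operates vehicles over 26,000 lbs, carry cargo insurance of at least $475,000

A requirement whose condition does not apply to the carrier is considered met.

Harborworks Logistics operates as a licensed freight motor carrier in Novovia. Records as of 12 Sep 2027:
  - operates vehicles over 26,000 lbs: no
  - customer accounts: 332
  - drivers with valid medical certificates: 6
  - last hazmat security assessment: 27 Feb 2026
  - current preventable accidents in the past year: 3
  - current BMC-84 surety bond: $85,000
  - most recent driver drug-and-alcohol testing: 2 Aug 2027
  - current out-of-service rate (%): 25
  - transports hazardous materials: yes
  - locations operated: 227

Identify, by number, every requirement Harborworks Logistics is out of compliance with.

1. out-of-service rate (%) 25 > 17 → not met
2. condition 'transports hazardous materials' holds; hazmat security assessment 562 days ago vs limit 540 → not met
3. driver drug-and-alcohol testing 41 days ago vs limit 45 → met
4. drivers with valid medical certificates 6 ≥ 4 → met
5. preventable accidents in the past year 3 > 1 → not met
6. BMC-84 surety bond $85,000 ≥ $70,000 → met
7. condition 'operates vehicles over 26,000 lbs' does not hold → requirement n/a → met
Not met: 1, 2, 5

1, 2, 5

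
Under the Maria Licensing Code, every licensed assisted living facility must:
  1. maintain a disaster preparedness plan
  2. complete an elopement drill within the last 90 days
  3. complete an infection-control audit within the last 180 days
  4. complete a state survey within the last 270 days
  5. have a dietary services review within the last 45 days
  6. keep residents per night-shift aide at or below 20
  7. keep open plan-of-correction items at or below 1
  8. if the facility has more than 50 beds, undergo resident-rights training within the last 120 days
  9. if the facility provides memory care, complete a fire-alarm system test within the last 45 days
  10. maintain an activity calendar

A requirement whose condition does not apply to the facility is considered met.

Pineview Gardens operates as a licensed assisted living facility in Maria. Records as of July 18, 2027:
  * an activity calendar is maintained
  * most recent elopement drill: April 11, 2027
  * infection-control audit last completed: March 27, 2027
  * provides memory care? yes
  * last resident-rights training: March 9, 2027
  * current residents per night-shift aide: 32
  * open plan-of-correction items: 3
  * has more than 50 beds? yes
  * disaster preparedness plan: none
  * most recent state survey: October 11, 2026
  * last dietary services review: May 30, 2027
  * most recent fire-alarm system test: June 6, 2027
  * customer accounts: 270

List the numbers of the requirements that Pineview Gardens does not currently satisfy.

1. disaster preparedness plan absent → not met
2. elopement drill 98 days ago vs limit 90 → not met
3. infection-control audit 113 days ago vs limit 180 → met
4. state survey 280 days ago vs limit 270 → not met
5. dietary services review 49 days ago vs limit 45 → not met
6. residents per night-shift aide 32 > 20 → not met
7. open plan-of-correction items 3 > 1 → not met
8. condition 'has more than 50 beds' holds; resident-rights training 131 days ago vs limit 120 → not met
9. condition 'provides memory care' holds; fire-alarm system test 42 days ago vs limit 45 → met
10. activity calendar present → met
Not met: 1, 2, 4, 5, 6, 7, 8

1, 2, 4, 5, 6, 7, 8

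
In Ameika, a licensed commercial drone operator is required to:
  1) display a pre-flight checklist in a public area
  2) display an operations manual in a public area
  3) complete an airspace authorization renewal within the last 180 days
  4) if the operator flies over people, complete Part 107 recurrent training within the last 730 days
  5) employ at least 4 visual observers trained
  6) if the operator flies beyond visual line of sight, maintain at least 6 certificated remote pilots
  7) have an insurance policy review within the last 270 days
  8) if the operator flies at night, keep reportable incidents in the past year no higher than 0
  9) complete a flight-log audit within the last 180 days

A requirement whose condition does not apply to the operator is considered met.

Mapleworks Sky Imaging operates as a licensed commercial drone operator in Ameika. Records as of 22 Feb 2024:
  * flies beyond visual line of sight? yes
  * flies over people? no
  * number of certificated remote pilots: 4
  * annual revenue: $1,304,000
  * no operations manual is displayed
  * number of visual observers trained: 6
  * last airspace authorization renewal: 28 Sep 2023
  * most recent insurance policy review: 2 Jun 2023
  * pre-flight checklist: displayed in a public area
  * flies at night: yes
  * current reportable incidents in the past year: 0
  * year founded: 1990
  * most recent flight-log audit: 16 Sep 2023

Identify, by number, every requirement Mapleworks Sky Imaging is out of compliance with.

1. pre-flight checklist present → met
2. operations manual absent → not met
3. airspace authorization renewal 147 days ago vs limit 180 → met
4. condition 'flies over people' does not hold → requirement n/a → met
5. visual observers trained 6 ≥ 4 → met
6. condition 'flies beyond visual line of sight' holds; certificated remote pilots 4 < 6 → not met
7. insurance policy review 265 days ago vs limit 270 → met
8. condition 'flies at night' holds; reportable incidents in the past year 0 ≤ 0 → met
9. flight-log audit 159 days ago vs limit 180 → met
Not met: 2, 6

2, 6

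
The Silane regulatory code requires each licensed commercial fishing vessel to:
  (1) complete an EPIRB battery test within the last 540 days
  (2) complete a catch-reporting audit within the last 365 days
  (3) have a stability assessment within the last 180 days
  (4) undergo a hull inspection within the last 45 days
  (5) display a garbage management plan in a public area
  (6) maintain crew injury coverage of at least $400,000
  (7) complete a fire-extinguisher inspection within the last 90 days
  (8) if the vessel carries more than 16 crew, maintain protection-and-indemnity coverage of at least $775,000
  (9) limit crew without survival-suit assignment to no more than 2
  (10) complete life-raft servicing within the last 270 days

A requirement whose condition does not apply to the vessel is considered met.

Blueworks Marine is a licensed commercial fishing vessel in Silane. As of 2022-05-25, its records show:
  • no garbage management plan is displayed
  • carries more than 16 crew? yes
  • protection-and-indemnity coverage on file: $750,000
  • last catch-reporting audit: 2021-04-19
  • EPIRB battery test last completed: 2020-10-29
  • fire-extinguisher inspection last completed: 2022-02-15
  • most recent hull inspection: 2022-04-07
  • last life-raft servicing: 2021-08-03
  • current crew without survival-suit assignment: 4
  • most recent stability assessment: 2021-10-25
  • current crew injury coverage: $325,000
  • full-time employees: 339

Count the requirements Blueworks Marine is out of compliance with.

10

1. EPIRB battery test 573 days ago vs limit 540 → not met
2. catch-reporting audit 401 days ago vs limit 365 → not met
3. stability assessment 212 days ago vs limit 180 → not met
4. hull inspection 48 days ago vs limit 45 → not met
5. garbage management plan absent → not met
6. crew injury coverage $325,000 < $400,000 → not met
7. fire-extinguisher inspection 99 days ago vs limit 90 → not met
8. condition 'carries more than 16 crew' holds; protection-and-indemnity coverage $750,000 < $775,000 → not met
9. crew without survival-suit assignment 4 > 2 → not met
10. life-raft servicing 295 days ago vs limit 270 → not met
Not met: 10 of 10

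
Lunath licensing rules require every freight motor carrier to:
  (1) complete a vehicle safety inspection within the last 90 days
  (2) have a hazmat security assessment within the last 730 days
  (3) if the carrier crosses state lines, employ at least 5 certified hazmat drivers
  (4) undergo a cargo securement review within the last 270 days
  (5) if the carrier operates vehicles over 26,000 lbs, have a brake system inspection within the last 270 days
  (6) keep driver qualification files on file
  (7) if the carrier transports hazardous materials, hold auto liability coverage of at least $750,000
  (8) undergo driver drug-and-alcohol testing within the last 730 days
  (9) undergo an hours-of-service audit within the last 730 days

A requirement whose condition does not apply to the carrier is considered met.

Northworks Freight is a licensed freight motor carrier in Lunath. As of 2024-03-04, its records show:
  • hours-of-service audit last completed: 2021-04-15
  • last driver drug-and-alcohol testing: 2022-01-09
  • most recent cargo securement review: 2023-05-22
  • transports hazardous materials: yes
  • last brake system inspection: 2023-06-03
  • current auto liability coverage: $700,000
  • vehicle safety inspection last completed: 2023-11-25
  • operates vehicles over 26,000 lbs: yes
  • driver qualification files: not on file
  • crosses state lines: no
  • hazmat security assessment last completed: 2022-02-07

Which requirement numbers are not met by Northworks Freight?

1. vehicle safety inspection 100 days ago vs limit 90 → not met
2. hazmat security assessment 756 days ago vs limit 730 → not met
3. condition 'crosses state lines' does not hold → requirement n/a → met
4. cargo securement review 287 days ago vs limit 270 → not met
5. condition 'operates vehicles over 26,000 lbs' holds; brake system inspection 275 days ago vs limit 270 → not met
6. driver qualification files absent → not met
7. condition 'transports hazardous materials' holds; auto liability coverage $700,000 < $750,000 → not met
8. driver drug-and-alcohol testing 785 days ago vs limit 730 → not met
9. hours-of-service audit 1054 days ago vs limit 730 → not met
Not met: 1, 2, 4, 5, 6, 7, 8, 9

1, 2, 4, 5, 6, 7, 8, 9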